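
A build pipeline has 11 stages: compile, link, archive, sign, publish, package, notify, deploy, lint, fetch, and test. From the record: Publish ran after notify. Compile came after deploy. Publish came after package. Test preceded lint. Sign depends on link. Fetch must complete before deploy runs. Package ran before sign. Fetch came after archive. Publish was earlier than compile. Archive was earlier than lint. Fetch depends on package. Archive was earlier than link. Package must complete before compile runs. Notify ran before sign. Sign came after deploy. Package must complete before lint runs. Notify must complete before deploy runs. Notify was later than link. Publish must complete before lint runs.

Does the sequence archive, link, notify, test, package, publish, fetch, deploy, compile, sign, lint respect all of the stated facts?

Check each stated constraint against the proposed order — e.g. link is ahead of sign; archive is ahead of lint. Every pair is in the required order; nothing is violated.

yes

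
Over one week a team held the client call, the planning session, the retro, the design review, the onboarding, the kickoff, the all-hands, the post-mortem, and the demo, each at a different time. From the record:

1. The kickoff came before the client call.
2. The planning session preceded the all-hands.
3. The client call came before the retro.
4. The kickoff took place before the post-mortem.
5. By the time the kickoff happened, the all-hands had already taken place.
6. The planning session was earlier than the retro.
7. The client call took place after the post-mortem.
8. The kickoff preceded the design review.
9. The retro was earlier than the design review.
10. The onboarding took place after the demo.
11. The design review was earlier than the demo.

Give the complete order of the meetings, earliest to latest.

The constraints fix every adjacent pair, so only one ordering works:
the planning session → the all-hands → the kickoff → the post-mortem → the client call → the retro → the design review → the demo → the onboarding.

the planning session, the all-hands, the kickoff, the post-mortem, the client call, the retro, the design review, the demo, the onboarding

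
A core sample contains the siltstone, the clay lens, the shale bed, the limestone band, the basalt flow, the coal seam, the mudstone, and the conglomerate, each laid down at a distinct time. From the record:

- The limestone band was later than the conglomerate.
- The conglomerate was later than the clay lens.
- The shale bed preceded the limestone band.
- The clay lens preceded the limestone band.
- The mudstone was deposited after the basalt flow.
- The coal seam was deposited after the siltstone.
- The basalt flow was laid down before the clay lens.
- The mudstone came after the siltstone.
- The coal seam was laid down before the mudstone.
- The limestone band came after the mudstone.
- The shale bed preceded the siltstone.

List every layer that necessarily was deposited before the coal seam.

Directly stated before the coal seam: the siltstone.
The shale bed reaches the coal seam via the shale bed → the siltstone → the coal seam.
No chain forces the limestone band (or any of the others) ahead of the coal seam.

the shale bed, the siltstone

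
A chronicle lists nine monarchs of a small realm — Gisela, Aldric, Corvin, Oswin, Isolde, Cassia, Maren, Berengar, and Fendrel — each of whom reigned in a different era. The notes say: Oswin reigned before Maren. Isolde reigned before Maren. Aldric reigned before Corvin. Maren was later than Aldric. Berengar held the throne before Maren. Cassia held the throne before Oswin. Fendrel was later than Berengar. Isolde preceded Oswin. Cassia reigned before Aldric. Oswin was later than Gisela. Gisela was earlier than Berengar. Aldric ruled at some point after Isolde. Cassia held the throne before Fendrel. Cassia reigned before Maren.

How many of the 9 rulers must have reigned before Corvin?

3

Directly stated before Corvin: Aldric.
Cassia reaches Corvin via Cassia → Aldric → Corvin.
Isolde reaches Corvin via Isolde → Aldric → Corvin.
No chain forces Fendrel (or any of the others) ahead of Corvin.
That's Aldric, Cassia, and Isolde — 3 in all.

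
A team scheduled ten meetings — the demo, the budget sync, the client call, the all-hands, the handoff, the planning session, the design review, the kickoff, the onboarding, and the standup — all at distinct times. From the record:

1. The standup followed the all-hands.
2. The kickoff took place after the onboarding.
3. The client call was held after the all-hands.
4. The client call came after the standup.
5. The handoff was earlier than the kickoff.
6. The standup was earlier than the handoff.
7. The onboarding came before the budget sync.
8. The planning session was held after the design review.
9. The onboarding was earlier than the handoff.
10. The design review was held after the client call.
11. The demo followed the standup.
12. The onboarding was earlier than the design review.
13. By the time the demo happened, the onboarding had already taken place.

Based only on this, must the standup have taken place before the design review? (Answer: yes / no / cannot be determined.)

Chain the constraints: the standup → the client call → the design review. Each link is directly stated, so the standup comes before the design review.

yes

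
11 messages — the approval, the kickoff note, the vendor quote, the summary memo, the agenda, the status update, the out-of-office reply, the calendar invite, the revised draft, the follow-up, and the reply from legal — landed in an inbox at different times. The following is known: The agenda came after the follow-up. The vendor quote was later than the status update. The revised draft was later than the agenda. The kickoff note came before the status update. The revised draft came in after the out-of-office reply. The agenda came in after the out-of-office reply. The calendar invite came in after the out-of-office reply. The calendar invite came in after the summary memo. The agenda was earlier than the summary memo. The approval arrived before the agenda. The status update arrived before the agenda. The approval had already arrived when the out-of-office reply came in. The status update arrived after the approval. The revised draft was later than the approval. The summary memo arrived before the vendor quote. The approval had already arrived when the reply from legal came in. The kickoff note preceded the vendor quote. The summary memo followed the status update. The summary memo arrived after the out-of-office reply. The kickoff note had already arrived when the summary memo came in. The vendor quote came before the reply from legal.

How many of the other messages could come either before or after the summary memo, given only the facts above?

Forced before the summary memo: the agenda, the approval, the follow-up, the kickoff note, the out-of-office reply, and the status update; forced after the summary memo: the calendar invite, the reply from legal, and the vendor quote.
That leaves the revised draft with no forced order relative to the summary memo — 1.

1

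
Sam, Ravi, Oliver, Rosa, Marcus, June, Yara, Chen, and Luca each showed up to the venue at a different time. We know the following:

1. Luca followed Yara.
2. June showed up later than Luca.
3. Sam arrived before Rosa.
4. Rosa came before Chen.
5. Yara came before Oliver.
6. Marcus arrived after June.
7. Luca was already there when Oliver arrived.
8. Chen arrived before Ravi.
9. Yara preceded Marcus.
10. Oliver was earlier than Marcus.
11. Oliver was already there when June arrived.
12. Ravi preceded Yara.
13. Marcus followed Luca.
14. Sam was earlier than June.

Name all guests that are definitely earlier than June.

Directly stated before June: Luca, Oliver, and Sam.
Chen reaches June via Chen → Ravi → Yara → Oliver → June.
Ravi reaches June via Ravi → Yara → Oliver → June.
Rosa reaches June via Rosa → Chen → Ravi → Yara → Oliver → June.
Likewise Yara reaches June by chaining the stated constraints.

Chen, Luca, Oliver, Ravi, Rosa, Sam, Yara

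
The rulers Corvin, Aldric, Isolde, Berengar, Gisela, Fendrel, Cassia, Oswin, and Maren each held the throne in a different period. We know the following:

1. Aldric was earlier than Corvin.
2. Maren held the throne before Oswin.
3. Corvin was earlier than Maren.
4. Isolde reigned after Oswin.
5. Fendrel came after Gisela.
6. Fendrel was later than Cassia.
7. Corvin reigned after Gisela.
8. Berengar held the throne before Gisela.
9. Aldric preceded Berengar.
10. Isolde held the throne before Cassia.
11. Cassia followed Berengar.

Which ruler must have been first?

Aldric

Aldric has a chain of constraints placing them before every other ruler, so Aldric must be first.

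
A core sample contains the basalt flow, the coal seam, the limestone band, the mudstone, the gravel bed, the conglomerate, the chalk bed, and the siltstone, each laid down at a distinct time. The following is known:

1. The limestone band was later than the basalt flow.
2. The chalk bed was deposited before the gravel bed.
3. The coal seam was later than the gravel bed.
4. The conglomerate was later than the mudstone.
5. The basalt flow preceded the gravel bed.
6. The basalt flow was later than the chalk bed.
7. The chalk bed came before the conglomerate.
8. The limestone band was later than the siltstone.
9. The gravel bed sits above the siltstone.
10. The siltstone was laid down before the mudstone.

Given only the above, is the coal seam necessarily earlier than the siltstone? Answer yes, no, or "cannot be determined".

no

Tracing the constraints gives the siltstone → the gravel bed → the coal seam, so the siltstone must come before the coal seam.
That means the coal seam cannot be before the siltstone.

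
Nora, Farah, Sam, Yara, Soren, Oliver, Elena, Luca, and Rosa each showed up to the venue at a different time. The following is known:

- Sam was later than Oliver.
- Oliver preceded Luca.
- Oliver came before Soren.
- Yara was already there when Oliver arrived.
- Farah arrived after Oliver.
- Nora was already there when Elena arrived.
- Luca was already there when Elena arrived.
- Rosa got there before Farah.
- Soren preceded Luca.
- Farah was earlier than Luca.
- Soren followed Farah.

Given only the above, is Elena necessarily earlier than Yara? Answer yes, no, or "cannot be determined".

no

Tracing the constraints gives Yara → Oliver → Luca → Elena, so Yara must come before Elena.
That means Elena cannot be before Yara.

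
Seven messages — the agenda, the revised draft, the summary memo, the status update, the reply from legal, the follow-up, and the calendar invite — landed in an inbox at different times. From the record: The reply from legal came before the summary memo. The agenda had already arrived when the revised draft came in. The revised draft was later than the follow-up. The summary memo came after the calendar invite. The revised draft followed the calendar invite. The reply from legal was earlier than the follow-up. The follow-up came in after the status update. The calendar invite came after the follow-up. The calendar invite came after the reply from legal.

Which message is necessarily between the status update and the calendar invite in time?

Tracing the constraints gives the status update → the follow-up → the calendar invite, so the follow-up sits after the status update and before the calendar invite.
No other message is forced both after the status update and before the calendar invite.

the follow-up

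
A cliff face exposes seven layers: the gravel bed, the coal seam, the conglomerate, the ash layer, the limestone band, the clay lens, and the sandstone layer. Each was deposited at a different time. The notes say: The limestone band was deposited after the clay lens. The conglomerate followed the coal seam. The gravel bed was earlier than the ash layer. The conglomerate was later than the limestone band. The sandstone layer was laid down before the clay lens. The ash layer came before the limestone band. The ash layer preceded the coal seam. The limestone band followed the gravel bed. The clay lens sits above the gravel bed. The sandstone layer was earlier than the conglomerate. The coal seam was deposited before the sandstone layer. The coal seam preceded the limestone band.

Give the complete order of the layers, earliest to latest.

the gravel bed, the ash layer, the coal seam, the sandstone layer, the clay lens, the limestone band, the conglomerate

The constraints fix every adjacent pair, so only one ordering works:
the gravel bed → the ash layer → the coal seam → the sandstone layer → the clay lens → the limestone band → the conglomerate.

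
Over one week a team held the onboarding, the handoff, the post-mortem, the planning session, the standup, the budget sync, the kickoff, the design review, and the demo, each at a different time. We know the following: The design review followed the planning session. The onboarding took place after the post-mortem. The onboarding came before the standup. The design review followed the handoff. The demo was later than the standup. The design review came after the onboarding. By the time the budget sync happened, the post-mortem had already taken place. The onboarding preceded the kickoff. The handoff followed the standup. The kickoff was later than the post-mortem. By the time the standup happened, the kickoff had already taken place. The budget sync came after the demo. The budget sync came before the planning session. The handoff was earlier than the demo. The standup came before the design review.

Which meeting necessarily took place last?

Every other meeting has a chain of constraints placing it before the design review, so the design review is last.

the design review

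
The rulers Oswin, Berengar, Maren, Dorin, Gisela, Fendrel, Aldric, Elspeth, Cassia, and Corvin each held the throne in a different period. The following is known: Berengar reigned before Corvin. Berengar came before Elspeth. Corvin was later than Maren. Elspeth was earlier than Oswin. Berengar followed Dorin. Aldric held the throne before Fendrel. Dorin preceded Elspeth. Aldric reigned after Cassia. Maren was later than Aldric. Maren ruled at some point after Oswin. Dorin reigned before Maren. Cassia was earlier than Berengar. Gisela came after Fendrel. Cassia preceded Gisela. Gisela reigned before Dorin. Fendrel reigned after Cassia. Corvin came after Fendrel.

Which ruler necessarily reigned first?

Cassia has a chain of constraints placing them before every other ruler, so Cassia must be first.

Cassia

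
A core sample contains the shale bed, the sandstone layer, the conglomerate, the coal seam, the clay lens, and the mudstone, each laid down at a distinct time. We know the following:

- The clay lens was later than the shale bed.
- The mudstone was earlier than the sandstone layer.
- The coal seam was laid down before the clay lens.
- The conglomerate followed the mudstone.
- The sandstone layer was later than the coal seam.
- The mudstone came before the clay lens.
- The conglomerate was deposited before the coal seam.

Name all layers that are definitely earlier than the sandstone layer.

Directly stated before the sandstone layer: the coal seam and the mudstone.
The conglomerate reaches the sandstone layer via the conglomerate → the coal seam → the sandstone layer.
No chain forces the shale bed (or any of the others) ahead of the sandstone layer.

the coal seam, the conglomerate, the mudstone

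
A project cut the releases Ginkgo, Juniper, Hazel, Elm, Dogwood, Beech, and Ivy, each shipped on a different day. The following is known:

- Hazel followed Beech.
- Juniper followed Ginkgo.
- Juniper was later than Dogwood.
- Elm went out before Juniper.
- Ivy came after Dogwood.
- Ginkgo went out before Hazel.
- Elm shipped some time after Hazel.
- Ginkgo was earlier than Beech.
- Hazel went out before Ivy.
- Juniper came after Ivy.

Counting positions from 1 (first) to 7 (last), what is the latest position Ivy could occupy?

6

Ivy must come before Juniper — 1 release forced after it.
Everything else can be placed before Ivy in some valid order, so Ivy can sit as late as position 7 − 1 = 6.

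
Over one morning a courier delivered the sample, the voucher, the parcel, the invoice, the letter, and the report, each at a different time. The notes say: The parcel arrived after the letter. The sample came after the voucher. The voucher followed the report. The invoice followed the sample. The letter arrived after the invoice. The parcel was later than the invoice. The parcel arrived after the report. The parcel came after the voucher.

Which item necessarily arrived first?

the report

The report has a chain of constraints placing it before every other item, so the report must be first.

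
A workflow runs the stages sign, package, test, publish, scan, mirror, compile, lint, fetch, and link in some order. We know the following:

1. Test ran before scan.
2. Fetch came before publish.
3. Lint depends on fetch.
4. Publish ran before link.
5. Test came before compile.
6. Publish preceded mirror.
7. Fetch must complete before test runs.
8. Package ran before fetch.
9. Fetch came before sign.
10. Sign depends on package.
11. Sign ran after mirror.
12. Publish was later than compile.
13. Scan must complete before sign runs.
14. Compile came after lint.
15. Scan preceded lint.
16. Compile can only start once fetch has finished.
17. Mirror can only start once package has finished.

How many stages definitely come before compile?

Directly stated before compile: fetch, lint, and test.
Package reaches compile via package → fetch → compile.
Scan reaches compile via scan → lint → compile.
No chain forces publish (or any of the others) ahead of compile.
That's fetch, lint, package, scan, and test — 5 in all.

5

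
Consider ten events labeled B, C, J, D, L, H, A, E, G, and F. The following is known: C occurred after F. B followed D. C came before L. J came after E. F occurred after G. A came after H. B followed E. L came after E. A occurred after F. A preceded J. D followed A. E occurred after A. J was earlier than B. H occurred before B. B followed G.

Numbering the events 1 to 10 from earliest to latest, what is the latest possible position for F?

3

F must come before A, B, C, D, E, J, and L — 7 events forced after it.
Everything else can be placed before F in some valid order, so F can sit as late as position 10 − 7 = 3.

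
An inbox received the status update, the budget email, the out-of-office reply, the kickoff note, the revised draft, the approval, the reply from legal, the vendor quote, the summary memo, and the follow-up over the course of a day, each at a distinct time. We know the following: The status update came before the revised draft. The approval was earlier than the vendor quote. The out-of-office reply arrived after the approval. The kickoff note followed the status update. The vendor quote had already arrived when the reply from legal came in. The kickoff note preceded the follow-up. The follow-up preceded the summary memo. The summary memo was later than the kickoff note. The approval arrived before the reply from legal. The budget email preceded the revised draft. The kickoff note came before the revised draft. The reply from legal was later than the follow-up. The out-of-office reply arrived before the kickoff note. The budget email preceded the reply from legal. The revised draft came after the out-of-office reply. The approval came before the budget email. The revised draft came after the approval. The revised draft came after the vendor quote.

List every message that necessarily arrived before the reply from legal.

Directly stated before the reply from legal: the approval, the budget email, the follow-up, and the vendor quote.
The kickoff note reaches the reply from legal via the kickoff note → the follow-up → the reply from legal.
The out-of-office reply reaches the reply from legal via the out-of-office reply → the kickoff note → the follow-up → the reply from legal.
The status update reaches the reply from legal via the status update → the kickoff note → the follow-up → the reply from legal.
No chain forces the revised draft (or any of the others) ahead of the reply from legal.

the approval, the budget email, the follow-up, the kickoff note, the out-of-office reply, the status update, the vendor quote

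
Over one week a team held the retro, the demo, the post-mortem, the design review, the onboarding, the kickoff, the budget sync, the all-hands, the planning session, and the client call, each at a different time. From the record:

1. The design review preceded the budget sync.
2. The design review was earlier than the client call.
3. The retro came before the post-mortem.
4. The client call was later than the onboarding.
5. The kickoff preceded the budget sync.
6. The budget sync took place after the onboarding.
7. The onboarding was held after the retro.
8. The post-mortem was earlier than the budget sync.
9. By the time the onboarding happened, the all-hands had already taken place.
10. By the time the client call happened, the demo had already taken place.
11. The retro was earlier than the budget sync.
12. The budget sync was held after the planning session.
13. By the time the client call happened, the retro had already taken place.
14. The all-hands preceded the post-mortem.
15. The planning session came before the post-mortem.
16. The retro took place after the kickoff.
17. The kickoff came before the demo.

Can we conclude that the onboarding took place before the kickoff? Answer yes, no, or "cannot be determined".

no

Tracing the constraints gives the kickoff → the retro → the onboarding, so the kickoff must come before the onboarding.
That means the onboarding cannot be before the kickoff.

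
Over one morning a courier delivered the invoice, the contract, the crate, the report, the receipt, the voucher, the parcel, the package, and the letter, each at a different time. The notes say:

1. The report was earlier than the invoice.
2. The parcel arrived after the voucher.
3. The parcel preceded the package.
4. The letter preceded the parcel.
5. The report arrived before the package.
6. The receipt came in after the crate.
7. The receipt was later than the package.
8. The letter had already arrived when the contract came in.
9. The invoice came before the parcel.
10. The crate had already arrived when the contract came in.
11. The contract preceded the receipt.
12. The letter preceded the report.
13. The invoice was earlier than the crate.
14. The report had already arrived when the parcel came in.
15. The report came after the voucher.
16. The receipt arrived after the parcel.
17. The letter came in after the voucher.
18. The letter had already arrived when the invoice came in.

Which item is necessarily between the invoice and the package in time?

the parcel

Tracing the constraints gives the invoice → the parcel → the package, so the parcel sits after the invoice and before the package.
No other item is forced both after the invoice and before the package.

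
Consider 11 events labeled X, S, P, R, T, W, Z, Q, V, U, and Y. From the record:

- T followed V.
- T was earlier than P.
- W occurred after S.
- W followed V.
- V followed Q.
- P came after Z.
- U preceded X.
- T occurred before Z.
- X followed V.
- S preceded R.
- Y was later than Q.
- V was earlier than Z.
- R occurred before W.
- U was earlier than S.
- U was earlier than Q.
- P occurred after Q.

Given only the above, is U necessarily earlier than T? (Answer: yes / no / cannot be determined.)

Chain the constraints: U → Q → V → T. Each link is directly stated, so U comes before T.

yes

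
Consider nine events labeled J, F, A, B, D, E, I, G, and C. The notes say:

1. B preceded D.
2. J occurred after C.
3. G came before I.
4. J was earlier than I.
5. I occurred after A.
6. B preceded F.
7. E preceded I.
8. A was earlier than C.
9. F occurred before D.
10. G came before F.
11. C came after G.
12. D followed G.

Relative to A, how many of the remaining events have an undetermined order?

5

Forced after A: C, I, and J.
That leaves B, D, E, F, and G with no forced order relative to A — 5.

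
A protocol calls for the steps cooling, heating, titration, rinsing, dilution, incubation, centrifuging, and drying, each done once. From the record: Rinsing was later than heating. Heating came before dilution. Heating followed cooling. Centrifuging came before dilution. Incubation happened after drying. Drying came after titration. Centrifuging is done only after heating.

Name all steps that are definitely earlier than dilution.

Directly stated before dilution: centrifuging and heating.
Cooling reaches dilution via cooling → heating → dilution.
No chain forces rinsing (or any of the others) ahead of dilution.

centrifuging, cooling, heating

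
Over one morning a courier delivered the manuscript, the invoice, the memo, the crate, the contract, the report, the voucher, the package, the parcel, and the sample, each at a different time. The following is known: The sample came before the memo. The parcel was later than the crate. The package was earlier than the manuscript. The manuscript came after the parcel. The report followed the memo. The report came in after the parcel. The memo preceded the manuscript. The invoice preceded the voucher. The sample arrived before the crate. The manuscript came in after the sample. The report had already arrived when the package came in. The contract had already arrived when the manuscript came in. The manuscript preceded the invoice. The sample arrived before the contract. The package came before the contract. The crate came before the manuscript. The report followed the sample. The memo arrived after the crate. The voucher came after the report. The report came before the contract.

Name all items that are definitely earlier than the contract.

Directly stated before the contract: the package, the report, and the sample.
The crate reaches the contract via the crate → the memo → the report → the contract.
The memo reaches the contract via the memo → the report → the contract.
The parcel reaches the contract via the parcel → the report → the contract.
No chain forces the manuscript (or any of the others) ahead of the contract.

the crate, the memo, the package, the parcel, the report, the sample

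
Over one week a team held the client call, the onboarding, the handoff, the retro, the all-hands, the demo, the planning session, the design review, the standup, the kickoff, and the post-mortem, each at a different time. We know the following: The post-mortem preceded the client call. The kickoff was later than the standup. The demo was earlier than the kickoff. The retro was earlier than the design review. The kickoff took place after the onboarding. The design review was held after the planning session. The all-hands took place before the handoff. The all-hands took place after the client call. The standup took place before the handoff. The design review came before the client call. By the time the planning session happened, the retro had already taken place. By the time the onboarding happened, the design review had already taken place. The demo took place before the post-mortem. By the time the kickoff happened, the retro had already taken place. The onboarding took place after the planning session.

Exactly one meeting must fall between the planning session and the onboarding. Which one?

the design review

Tracing the constraints gives the planning session → the design review → the onboarding, so the design review sits after the planning session and before the onboarding.
No other meeting is forced both after the planning session and before the onboarding.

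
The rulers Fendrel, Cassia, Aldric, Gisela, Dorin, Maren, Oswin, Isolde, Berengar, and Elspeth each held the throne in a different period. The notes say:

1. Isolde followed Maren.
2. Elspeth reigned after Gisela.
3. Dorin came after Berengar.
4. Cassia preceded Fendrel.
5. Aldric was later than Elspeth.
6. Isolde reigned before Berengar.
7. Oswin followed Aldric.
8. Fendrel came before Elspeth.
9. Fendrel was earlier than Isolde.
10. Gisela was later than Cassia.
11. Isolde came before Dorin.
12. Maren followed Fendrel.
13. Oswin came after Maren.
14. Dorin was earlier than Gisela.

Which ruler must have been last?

Oswin

Every other ruler has a chain of constraints placing them before Oswin, so Oswin is last.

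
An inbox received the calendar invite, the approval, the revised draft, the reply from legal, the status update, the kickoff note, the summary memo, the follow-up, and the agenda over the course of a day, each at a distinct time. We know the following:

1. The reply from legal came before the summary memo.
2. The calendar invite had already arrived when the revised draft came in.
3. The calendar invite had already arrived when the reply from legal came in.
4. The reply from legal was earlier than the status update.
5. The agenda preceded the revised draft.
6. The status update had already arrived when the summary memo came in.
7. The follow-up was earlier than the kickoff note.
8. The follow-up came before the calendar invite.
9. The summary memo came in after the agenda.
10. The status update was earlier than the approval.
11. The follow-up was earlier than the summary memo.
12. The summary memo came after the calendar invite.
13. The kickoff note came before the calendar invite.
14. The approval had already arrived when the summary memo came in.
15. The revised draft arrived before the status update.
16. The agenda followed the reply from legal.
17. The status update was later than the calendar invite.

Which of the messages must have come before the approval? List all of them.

Directly stated before the approval: the status update.
The agenda reaches the approval via the agenda → the revised draft → the status update → the approval.
The calendar invite reaches the approval via the calendar invite → the status update → the approval.
The follow-up reaches the approval via the follow-up → the calendar invite → the status update → the approval.
Likewise the kickoff note, the reply from legal, and the revised draft each reach the approval by chaining the stated constraints.

the agenda, the calendar invite, the follow-up, the kickoff note, the reply from legal, the revised draft, the status update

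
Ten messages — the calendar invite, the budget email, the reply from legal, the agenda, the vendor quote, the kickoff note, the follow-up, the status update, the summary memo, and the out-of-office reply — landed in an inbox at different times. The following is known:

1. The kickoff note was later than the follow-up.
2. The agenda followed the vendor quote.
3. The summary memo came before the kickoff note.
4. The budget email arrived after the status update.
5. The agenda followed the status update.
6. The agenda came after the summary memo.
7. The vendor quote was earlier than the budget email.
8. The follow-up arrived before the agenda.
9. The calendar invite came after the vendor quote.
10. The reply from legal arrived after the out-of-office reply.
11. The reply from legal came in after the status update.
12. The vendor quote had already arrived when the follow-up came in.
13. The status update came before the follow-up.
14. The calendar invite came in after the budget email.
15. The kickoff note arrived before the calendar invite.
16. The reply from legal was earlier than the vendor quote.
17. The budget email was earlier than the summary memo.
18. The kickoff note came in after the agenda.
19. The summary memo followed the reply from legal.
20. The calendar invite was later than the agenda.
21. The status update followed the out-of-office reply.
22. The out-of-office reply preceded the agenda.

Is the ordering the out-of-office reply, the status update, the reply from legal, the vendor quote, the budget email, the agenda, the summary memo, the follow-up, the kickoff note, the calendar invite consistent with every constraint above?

no

The constraints require the summary memo before the agenda, but in the proposed sequence the agenda appears ahead of the summary memo. That one violation is enough.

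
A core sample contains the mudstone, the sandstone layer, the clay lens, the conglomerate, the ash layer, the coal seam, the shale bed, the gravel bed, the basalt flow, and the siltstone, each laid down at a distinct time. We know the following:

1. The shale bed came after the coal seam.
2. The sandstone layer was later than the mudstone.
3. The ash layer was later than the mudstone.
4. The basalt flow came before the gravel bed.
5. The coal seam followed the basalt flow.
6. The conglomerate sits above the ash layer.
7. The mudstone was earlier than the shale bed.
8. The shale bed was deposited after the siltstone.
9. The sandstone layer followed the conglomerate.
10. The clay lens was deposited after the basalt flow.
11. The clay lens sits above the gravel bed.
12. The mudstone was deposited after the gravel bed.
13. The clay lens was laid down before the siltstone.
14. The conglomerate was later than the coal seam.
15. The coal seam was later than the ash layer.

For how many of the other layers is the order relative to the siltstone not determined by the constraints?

Forced before the siltstone: the basalt flow, the clay lens, and the gravel bed; forced after the siltstone: the shale bed.
That leaves the ash layer, the coal seam, the conglomerate, the mudstone, and the sandstone layer with no forced order relative to the siltstone — 5.

5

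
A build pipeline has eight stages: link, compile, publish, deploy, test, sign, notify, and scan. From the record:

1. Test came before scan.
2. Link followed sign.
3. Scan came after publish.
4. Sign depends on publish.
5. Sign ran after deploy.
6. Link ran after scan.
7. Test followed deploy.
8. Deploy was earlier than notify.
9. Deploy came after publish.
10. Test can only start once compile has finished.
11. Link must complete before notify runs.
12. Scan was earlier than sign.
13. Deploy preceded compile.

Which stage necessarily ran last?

notify

Every other stage has a chain of constraints placing it before notify, so notify is last.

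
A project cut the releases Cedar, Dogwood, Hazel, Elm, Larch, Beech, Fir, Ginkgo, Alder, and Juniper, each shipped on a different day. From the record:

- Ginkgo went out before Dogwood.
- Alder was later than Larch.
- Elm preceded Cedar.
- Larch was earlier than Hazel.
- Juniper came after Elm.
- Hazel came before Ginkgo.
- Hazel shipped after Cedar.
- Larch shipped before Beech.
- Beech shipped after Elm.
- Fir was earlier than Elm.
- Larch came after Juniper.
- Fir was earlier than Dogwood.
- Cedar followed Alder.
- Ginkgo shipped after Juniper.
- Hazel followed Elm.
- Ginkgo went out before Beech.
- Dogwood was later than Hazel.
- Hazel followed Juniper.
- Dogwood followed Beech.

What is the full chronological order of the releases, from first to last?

The constraints fix every adjacent pair, so only one ordering works:
Fir → Elm → Juniper → Larch → Alder → Cedar → Hazel → Ginkgo → Beech → Dogwood.

Fir, Elm, Juniper, Larch, Alder, Cedar, Hazel, Ginkgo, Beech, Dogwood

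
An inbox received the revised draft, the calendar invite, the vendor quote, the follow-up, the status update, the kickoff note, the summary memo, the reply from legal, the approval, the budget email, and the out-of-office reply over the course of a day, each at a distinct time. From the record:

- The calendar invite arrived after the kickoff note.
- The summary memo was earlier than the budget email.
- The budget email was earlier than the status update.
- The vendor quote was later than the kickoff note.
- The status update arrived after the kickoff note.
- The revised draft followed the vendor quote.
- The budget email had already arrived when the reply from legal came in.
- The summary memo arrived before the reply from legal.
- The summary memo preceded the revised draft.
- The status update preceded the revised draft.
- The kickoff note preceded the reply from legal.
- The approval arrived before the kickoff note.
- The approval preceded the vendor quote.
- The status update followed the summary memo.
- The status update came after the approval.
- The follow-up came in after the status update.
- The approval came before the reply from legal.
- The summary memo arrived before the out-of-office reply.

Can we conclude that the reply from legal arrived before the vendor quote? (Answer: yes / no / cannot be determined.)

cannot be determined

No chain of stated constraints runs from the reply from legal to the vendor quote, and none runs from the vendor quote to the reply from legal either.
So the relative order of the reply from legal and the vendor quote is not fixed by the given facts.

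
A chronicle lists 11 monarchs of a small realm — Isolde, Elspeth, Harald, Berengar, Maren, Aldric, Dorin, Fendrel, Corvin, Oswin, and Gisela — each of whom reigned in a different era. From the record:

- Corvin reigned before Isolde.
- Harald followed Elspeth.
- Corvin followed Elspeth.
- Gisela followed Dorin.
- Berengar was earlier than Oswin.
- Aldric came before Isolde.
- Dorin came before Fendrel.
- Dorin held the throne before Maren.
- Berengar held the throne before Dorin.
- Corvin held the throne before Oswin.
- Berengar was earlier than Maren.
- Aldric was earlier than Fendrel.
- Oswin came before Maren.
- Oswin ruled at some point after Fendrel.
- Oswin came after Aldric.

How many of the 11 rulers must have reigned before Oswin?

6

Directly stated before Oswin: Aldric, Berengar, Corvin, and Fendrel.
Dorin reaches Oswin via Dorin → Fendrel → Oswin.
Elspeth reaches Oswin via Elspeth → Corvin → Oswin.
That's Aldric, Berengar, Corvin, Dorin, Elspeth, and Fendrel — 6 in all.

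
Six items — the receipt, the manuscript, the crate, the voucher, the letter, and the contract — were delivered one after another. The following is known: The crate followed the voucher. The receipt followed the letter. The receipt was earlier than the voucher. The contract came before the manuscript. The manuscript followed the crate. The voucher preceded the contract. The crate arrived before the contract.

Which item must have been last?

the manuscript

Every other item has a chain of constraints placing it before the manuscript, so the manuscript is last.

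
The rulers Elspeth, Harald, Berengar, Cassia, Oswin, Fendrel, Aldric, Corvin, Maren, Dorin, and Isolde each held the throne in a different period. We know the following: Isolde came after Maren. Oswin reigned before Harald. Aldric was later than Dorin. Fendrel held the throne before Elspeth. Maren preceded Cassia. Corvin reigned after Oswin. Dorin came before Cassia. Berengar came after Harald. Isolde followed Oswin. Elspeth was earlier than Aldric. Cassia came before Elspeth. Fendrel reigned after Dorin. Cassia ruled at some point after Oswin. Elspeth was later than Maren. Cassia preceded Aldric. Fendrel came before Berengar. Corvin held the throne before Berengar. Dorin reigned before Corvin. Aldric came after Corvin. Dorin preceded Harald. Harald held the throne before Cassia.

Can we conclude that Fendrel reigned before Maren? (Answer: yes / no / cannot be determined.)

cannot be determined

No chain of stated constraints runs from Fendrel to Maren, and none runs from Maren to Fendrel either.
So the relative order of Fendrel and Maren is not fixed by the given facts.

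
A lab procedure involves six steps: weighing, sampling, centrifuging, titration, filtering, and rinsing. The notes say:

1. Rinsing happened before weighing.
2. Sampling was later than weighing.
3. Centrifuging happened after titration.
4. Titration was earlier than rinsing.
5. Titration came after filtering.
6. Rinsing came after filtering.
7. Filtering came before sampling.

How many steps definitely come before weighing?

Directly stated before weighing: rinsing.
Filtering reaches weighing via filtering → rinsing → weighing.
Titration reaches weighing via titration → rinsing → weighing.
That's filtering, rinsing, and titration — 3 in all.

3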